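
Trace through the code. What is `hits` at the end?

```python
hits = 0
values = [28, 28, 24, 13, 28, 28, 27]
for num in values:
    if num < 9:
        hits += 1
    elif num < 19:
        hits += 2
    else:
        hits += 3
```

Let's trace through this code step by step.

Initialize: hits = 0
Initialize: values = [28, 28, 24, 13, 28, 28, 27]
Entering loop: for num in values:

After execution: hits = 20
20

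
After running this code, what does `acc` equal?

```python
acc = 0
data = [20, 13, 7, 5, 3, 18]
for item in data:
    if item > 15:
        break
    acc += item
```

Let's trace through this code step by step.

Initialize: acc = 0
Initialize: data = [20, 13, 7, 5, 3, 18]
Entering loop: for item in data:

After execution: acc = 0
0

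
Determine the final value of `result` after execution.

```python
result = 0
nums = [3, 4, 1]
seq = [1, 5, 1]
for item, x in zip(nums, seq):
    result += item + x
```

Let's trace through this code step by step.

Initialize: result = 0
Initialize: nums = [3, 4, 1]
Initialize: seq = [1, 5, 1]
Entering loop: for item, x in zip(nums, seq):

After execution: result = 15
15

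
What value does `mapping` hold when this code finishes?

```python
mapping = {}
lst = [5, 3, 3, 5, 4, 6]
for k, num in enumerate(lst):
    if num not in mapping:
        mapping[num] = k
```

Let's trace through this code step by step.

Initialize: mapping = {}
Initialize: lst = [5, 3, 3, 5, 4, 6]
Entering loop: for k, num in enumerate(lst):

After execution: mapping = {5: 0, 3: 1, 4: 4, 6: 5}
{5: 0, 3: 1, 4: 4, 6: 5}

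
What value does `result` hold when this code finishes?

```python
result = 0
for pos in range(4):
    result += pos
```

Let's trace through this code step by step.

Initialize: result = 0
Entering loop: for pos in range(4):

After execution: result = 6
6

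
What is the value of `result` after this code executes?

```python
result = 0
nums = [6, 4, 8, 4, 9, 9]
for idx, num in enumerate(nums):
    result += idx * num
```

Let's trace through this code step by step.

Initialize: result = 0
Initialize: nums = [6, 4, 8, 4, 9, 9]
Entering loop: for idx, num in enumerate(nums):

After execution: result = 113
113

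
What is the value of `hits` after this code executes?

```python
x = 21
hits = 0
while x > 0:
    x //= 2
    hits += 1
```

Let's trace through this code step by step.

Initialize: x = 21
Initialize: hits = 0
Entering loop: while x > 0:

After execution: hits = 5
5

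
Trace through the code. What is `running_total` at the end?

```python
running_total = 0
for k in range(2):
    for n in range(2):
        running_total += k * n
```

Let's trace through this code step by step.

Initialize: running_total = 0
Entering loop: for k in range(2):

After execution: running_total = 1
1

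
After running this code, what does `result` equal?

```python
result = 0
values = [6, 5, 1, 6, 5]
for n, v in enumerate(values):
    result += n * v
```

Let's trace through this code step by step.

Initialize: result = 0
Initialize: values = [6, 5, 1, 6, 5]
Entering loop: for n, v in enumerate(values):

After execution: result = 45
45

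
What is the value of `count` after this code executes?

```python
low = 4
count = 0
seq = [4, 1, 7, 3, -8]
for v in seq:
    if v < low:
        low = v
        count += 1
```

Let's trace through this code step by step.

Initialize: low = 4
Initialize: count = 0
Initialize: seq = [4, 1, 7, 3, -8]
Entering loop: for v in seq:

After execution: count = 2
2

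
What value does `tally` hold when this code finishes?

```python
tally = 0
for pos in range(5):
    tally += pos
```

Let's trace through this code step by step.

Initialize: tally = 0
Entering loop: for pos in range(5):

After execution: tally = 10
10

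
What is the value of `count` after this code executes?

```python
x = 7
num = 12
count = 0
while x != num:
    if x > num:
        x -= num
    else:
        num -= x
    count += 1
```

Let's trace through this code step by step.

Initialize: x = 7
Initialize: num = 12
Initialize: count = 0
Entering loop: while x != num:

After execution: count = 5
5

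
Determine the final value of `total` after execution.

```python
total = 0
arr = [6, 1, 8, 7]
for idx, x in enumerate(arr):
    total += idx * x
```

Let's trace through this code step by step.

Initialize: total = 0
Initialize: arr = [6, 1, 8, 7]
Entering loop: for idx, x in enumerate(arr):

After execution: total = 38
38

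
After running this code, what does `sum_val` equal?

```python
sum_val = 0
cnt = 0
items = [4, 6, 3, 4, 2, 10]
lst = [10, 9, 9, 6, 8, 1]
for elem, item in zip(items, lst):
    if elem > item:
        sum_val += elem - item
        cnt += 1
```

Let's trace through this code step by step.

Initialize: sum_val = 0
Initialize: cnt = 0
Initialize: items = [4, 6, 3, 4, 2, 10]
Initialize: lst = [10, 9, 9, 6, 8, 1]
Entering loop: for elem, item in zip(items, lst):

After execution: sum_val = 9
9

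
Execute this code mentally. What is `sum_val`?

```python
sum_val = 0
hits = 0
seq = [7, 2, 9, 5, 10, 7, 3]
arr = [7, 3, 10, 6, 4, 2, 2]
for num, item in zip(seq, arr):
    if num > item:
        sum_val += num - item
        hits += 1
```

Let's trace through this code step by step.

Initialize: sum_val = 0
Initialize: hits = 0
Initialize: seq = [7, 2, 9, 5, 10, 7, 3]
Initialize: arr = [7, 3, 10, 6, 4, 2, 2]
Entering loop: for num, item in zip(seq, arr):

After execution: sum_val = 12
12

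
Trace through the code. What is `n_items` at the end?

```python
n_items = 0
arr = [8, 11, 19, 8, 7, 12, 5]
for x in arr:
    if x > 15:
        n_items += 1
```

Let's trace through this code step by step.

Initialize: n_items = 0
Initialize: arr = [8, 11, 19, 8, 7, 12, 5]
Entering loop: for x in arr:

After execution: n_items = 1
1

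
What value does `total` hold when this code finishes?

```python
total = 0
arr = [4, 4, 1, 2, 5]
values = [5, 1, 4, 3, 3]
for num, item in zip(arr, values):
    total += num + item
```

Let's trace through this code step by step.

Initialize: total = 0
Initialize: arr = [4, 4, 1, 2, 5]
Initialize: values = [5, 1, 4, 3, 3]
Entering loop: for num, item in zip(arr, values):

After execution: total = 32
32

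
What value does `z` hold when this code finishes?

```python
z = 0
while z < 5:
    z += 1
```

Let's trace through this code step by step.

Initialize: z = 0
Entering loop: while z < 5:

After execution: z = 5
5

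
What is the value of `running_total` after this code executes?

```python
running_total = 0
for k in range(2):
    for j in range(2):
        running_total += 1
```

Let's trace through this code step by step.

Initialize: running_total = 0
Entering loop: for k in range(2):

After execution: running_total = 4
4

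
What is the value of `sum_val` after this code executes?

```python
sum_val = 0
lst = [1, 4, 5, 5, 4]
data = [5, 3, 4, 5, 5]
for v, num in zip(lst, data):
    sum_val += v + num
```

Let's trace through this code step by step.

Initialize: sum_val = 0
Initialize: lst = [1, 4, 5, 5, 4]
Initialize: data = [5, 3, 4, 5, 5]
Entering loop: for v, num in zip(lst, data):

After execution: sum_val = 41
41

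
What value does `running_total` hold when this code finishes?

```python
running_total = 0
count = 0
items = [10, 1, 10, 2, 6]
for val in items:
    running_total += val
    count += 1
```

Let's trace through this code step by step.

Initialize: running_total = 0
Initialize: count = 0
Initialize: items = [10, 1, 10, 2, 6]
Entering loop: for val in items:

After execution: running_total = 29
29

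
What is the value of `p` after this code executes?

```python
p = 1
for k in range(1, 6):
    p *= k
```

Let's trace through this code step by step.

Initialize: p = 1
Entering loop: for k in range(1, 6):

After execution: p = 120
120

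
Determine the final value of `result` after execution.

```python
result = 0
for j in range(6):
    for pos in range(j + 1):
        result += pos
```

Let's trace through this code step by step.

Initialize: result = 0
Entering loop: for j in range(6):

After execution: result = 35
35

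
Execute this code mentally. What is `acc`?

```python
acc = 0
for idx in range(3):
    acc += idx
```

Let's trace through this code step by step.

Initialize: acc = 0
Entering loop: for idx in range(3):

After execution: acc = 3
3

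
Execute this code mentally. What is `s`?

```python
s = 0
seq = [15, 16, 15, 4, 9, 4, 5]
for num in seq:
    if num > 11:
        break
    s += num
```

Let's trace through this code step by step.

Initialize: s = 0
Initialize: seq = [15, 16, 15, 4, 9, 4, 5]
Entering loop: for num in seq:

After execution: s = 0
0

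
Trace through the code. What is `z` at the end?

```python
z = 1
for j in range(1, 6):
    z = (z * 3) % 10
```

Let's trace through this code step by step.

Initialize: z = 1
Entering loop: for j in range(1, 6):

After execution: z = 3
3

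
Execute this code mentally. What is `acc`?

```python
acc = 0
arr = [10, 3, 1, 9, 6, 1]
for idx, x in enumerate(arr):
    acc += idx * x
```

Let's trace through this code step by step.

Initialize: acc = 0
Initialize: arr = [10, 3, 1, 9, 6, 1]
Entering loop: for idx, x in enumerate(arr):

After execution: acc = 61
61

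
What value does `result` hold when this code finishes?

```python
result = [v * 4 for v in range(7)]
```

Let's trace through this code step by step.

Initialize: result = [v * 4 for v in range(7)]

After execution: result = [0, 4, 8, 12, 16, 20, 24]
[0, 4, 8, 12, 16, 20, 24]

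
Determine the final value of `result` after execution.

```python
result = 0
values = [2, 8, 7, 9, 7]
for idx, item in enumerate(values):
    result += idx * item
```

Let's trace through this code step by step.

Initialize: result = 0
Initialize: values = [2, 8, 7, 9, 7]
Entering loop: for idx, item in enumerate(values):

After execution: result = 77
77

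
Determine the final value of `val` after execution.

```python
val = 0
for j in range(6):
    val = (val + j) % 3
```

Let's trace through this code step by step.

Initialize: val = 0
Entering loop: for j in range(6):

After execution: val = 0
0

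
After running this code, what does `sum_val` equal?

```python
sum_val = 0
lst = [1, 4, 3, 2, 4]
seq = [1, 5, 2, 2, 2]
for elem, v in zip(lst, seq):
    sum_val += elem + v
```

Let's trace through this code step by step.

Initialize: sum_val = 0
Initialize: lst = [1, 4, 3, 2, 4]
Initialize: seq = [1, 5, 2, 2, 2]
Entering loop: for elem, v in zip(lst, seq):

After execution: sum_val = 26
26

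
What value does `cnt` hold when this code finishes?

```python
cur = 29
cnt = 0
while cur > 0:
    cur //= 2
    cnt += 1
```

Let's trace through this code step by step.

Initialize: cur = 29
Initialize: cnt = 0
Entering loop: while cur > 0:

After execution: cnt = 5
5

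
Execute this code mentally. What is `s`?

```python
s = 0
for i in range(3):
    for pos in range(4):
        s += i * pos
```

Let's trace through this code step by step.

Initialize: s = 0
Entering loop: for i in range(3):

After execution: s = 18
18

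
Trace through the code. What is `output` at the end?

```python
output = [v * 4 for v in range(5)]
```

Let's trace through this code step by step.

Initialize: output = [v * 4 for v in range(5)]

After execution: output = [0, 4, 8, 12, 16]
[0, 4, 8, 12, 16]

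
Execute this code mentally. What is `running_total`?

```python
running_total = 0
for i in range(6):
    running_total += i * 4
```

Let's trace through this code step by step.

Initialize: running_total = 0
Entering loop: for i in range(6):

After execution: running_total = 60
60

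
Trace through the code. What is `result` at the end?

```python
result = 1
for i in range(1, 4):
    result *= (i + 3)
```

Let's trace through this code step by step.

Initialize: result = 1
Entering loop: for i in range(1, 4):

After execution: result = 120
120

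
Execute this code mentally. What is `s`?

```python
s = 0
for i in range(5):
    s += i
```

Let's trace through this code step by step.

Initialize: s = 0
Entering loop: for i in range(5):

After execution: s = 10
10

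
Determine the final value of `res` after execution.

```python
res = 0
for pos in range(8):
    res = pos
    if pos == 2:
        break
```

Let's trace through this code step by step.

Initialize: res = 0
Entering loop: for pos in range(8):

After execution: res = 2
2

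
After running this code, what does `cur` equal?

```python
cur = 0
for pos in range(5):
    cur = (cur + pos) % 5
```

Let's trace through this code step by step.

Initialize: cur = 0
Entering loop: for pos in range(5):

After execution: cur = 0
0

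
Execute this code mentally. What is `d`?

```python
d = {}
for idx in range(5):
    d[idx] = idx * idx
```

Let's trace through this code step by step.

Initialize: d = {}
Entering loop: for idx in range(5):

After execution: d = {0: 0, 1: 1, 2: 4, 3: 9, 4: 16}
{0: 0, 1: 1, 2: 4, 3: 9, 4: 16}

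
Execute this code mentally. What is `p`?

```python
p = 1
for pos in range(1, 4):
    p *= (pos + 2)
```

Let's trace through this code step by step.

Initialize: p = 1
Entering loop: for pos in range(1, 4):

After execution: p = 60
60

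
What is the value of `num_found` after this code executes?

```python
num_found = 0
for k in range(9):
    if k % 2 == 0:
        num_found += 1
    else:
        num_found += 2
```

Let's trace through this code step by step.

Initialize: num_found = 0
Entering loop: for k in range(9):

After execution: num_found = 13
13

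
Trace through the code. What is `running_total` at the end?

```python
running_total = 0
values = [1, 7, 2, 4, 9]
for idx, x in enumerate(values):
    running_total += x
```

Let's trace through this code step by step.

Initialize: running_total = 0
Initialize: values = [1, 7, 2, 4, 9]
Entering loop: for idx, x in enumerate(values):

After execution: running_total = 23
23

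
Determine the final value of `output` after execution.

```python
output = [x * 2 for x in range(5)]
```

Let's trace through this code step by step.

Initialize: output = [x * 2 for x in range(5)]

After execution: output = [0, 2, 4, 6, 8]
[0, 2, 4, 6, 8]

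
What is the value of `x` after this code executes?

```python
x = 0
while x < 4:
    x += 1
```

Let's trace through this code step by step.

Initialize: x = 0
Entering loop: while x < 4:

After execution: x = 4
4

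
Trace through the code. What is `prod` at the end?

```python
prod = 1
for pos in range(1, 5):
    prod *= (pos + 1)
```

Let's trace through this code step by step.

Initialize: prod = 1
Entering loop: for pos in range(1, 5):

After execution: prod = 120
120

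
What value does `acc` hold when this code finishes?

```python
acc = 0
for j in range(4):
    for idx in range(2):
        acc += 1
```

Let's trace through this code step by step.

Initialize: acc = 0
Entering loop: for j in range(4):

After execution: acc = 8
8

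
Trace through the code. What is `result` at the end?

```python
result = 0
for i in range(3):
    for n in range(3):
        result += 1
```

Let's trace through this code step by step.

Initialize: result = 0
Entering loop: for i in range(3):

After execution: result = 9
9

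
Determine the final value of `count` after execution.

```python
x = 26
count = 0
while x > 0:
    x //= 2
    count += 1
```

Let's trace through this code step by step.

Initialize: x = 26
Initialize: count = 0
Entering loop: while x > 0:

After execution: count = 5
5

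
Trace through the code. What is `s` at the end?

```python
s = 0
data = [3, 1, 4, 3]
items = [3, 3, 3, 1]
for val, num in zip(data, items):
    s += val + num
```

Let's trace through this code step by step.

Initialize: s = 0
Initialize: data = [3, 1, 4, 3]
Initialize: items = [3, 3, 3, 1]
Entering loop: for val, num in zip(data, items):

After execution: s = 21
21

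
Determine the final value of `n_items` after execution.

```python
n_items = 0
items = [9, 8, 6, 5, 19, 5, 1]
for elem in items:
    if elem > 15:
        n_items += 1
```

Let's trace through this code step by step.

Initialize: n_items = 0
Initialize: items = [9, 8, 6, 5, 19, 5, 1]
Entering loop: for elem in items:

After execution: n_items = 1
1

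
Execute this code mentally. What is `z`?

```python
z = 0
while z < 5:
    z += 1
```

Let's trace through this code step by step.

Initialize: z = 0
Entering loop: while z < 5:

After execution: z = 5
5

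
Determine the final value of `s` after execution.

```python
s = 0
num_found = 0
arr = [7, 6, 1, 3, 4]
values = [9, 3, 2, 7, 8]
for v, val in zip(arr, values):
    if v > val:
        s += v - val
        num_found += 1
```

Let's trace through this code step by step.

Initialize: s = 0
Initialize: num_found = 0
Initialize: arr = [7, 6, 1, 3, 4]
Initialize: values = [9, 3, 2, 7, 8]
Entering loop: for v, val in zip(arr, values):

After execution: s = 3
3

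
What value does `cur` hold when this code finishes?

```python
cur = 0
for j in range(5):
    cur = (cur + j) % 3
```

Let's trace through this code step by step.

Initialize: cur = 0
Entering loop: for j in range(5):

After execution: cur = 1
1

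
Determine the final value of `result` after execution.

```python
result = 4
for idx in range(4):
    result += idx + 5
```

Let's trace through this code step by step.

Initialize: result = 4
Entering loop: for idx in range(4):

After execution: result = 30
30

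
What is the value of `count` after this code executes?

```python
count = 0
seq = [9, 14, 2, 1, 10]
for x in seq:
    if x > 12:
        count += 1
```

Let's trace through this code step by step.

Initialize: count = 0
Initialize: seq = [9, 14, 2, 1, 10]
Entering loop: for x in seq:

After execution: count = 1
1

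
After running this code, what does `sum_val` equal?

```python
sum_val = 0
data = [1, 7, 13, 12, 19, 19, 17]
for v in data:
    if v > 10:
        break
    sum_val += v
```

Let's trace through this code step by step.

Initialize: sum_val = 0
Initialize: data = [1, 7, 13, 12, 19, 19, 17]
Entering loop: for v in data:

After execution: sum_val = 8
8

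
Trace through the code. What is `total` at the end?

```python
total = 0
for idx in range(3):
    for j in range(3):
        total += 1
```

Let's trace through this code step by step.

Initialize: total = 0
Entering loop: for idx in range(3):

After execution: total = 9
9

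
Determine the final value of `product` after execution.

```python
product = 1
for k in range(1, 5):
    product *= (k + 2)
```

Let's trace through this code step by step.

Initialize: product = 1
Entering loop: for k in range(1, 5):

After execution: product = 360
360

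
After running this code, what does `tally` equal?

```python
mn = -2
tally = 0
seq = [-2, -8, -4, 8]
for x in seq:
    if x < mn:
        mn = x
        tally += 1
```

Let's trace through this code step by step.

Initialize: mn = -2
Initialize: tally = 0
Initialize: seq = [-2, -8, -4, 8]
Entering loop: for x in seq:

After execution: tally = 1
1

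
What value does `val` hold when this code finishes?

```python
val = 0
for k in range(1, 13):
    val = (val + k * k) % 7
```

Let's trace through this code step by step.

Initialize: val = 0
Entering loop: for k in range(1, 13):

After execution: val = 6
6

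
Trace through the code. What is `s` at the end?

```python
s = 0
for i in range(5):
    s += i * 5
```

Let's trace through this code step by step.

Initialize: s = 0
Entering loop: for i in range(5):

After execution: s = 50
50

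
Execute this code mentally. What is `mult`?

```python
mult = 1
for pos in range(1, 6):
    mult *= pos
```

Let's trace through this code step by step.

Initialize: mult = 1
Entering loop: for pos in range(1, 6):

After execution: mult = 120
120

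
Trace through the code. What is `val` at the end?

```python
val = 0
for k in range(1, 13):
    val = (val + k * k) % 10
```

Let's trace through this code step by step.

Initialize: val = 0
Entering loop: for k in range(1, 13):

After execution: val = 0
0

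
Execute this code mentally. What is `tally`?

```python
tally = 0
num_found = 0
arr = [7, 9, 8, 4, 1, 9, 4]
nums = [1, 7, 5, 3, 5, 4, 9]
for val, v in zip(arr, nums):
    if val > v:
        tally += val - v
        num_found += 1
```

Let's trace through this code step by step.

Initialize: tally = 0
Initialize: num_found = 0
Initialize: arr = [7, 9, 8, 4, 1, 9, 4]
Initialize: nums = [1, 7, 5, 3, 5, 4, 9]
Entering loop: for val, v in zip(arr, nums):

After execution: tally = 17
17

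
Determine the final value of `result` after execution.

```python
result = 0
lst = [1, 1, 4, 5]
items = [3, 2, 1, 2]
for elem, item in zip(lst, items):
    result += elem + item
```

Let's trace through this code step by step.

Initialize: result = 0
Initialize: lst = [1, 1, 4, 5]
Initialize: items = [3, 2, 1, 2]
Entering loop: for elem, item in zip(lst, items):

After execution: result = 19
19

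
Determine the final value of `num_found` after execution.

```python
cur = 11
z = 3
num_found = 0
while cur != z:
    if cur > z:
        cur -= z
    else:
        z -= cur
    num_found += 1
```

Let's trace through this code step by step.

Initialize: cur = 11
Initialize: z = 3
Initialize: num_found = 0
Entering loop: while cur != z:

After execution: num_found = 5
5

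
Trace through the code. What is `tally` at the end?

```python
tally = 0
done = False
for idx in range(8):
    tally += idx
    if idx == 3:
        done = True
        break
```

Let's trace through this code step by step.

Initialize: tally = 0
Initialize: done = False
Entering loop: for idx in range(8):

After execution: tally = 6
6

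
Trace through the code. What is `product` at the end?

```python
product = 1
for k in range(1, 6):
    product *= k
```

Let's trace through this code step by step.

Initialize: product = 1
Entering loop: for k in range(1, 6):

After execution: product = 120
120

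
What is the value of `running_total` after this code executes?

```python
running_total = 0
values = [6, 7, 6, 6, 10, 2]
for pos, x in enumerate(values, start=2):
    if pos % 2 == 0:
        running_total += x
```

Let's trace through this code step by step.

Initialize: running_total = 0
Initialize: values = [6, 7, 6, 6, 10, 2]
Entering loop: for pos, x in enumerate(values, start=2):

After execution: running_total = 22
22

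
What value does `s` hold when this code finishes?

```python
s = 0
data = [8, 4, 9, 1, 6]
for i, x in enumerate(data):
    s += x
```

Let's trace through this code step by step.

Initialize: s = 0
Initialize: data = [8, 4, 9, 1, 6]
Entering loop: for i, x in enumerate(data):

After execution: s = 28
28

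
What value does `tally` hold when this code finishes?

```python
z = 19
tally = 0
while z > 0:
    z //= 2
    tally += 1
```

Let's trace through this code step by step.

Initialize: z = 19
Initialize: tally = 0
Entering loop: while z > 0:

After execution: tally = 5
5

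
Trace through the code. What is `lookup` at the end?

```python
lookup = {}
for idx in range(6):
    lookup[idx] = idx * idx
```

Let's trace through this code step by step.

Initialize: lookup = {}
Entering loop: for idx in range(6):

After execution: lookup = {0: 0, 1: 1, 2: 4, 3: 9, 4: 16, 5: 25}
{0: 0, 1: 1, 2: 4, 3: 9, 4: 16, 5: 25}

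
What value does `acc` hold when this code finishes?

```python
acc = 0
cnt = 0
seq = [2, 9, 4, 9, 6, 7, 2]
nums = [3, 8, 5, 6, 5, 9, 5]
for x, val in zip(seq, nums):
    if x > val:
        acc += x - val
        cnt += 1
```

Let's trace through this code step by step.

Initialize: acc = 0
Initialize: cnt = 0
Initialize: seq = [2, 9, 4, 9, 6, 7, 2]
Initialize: nums = [3, 8, 5, 6, 5, 9, 5]
Entering loop: for x, val in zip(seq, nums):

After execution: acc = 5
5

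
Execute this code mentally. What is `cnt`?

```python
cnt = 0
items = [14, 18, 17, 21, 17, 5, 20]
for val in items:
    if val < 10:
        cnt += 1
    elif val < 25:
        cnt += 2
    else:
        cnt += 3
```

Let's trace through this code step by step.

Initialize: cnt = 0
Initialize: items = [14, 18, 17, 21, 17, 5, 20]
Entering loop: for val in items:

After execution: cnt = 13
13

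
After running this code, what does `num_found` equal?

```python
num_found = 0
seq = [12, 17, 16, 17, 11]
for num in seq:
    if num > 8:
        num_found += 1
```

Let's trace through this code step by step.

Initialize: num_found = 0
Initialize: seq = [12, 17, 16, 17, 11]
Entering loop: for num in seq:

After execution: num_found = 5
5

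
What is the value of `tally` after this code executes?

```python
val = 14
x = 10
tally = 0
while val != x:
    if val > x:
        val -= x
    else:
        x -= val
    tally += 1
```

Let's trace through this code step by step.

Initialize: val = 14
Initialize: x = 10
Initialize: tally = 0
Entering loop: while val != x:

After execution: tally = 4
4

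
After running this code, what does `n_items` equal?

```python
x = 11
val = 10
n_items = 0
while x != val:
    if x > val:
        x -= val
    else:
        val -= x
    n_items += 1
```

Let's trace through this code step by step.

Initialize: x = 11
Initialize: val = 10
Initialize: n_items = 0
Entering loop: while x != val:

After execution: n_items = 10
10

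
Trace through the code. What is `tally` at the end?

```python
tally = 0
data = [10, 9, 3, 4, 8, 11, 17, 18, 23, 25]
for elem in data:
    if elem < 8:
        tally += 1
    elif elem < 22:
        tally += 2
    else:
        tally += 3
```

Let's trace through this code step by step.

Initialize: tally = 0
Initialize: data = [10, 9, 3, 4, 8, 11, 17, 18, 23, 25]
Entering loop: for elem in data:

After execution: tally = 20
20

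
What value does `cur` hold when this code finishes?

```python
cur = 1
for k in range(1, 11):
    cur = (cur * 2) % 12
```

Let's trace through this code step by step.

Initialize: cur = 1
Entering loop: for k in range(1, 11):

After execution: cur = 4
4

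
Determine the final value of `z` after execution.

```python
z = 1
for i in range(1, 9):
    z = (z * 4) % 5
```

Let's trace through this code step by step.

Initialize: z = 1
Entering loop: for i in range(1, 9):

After execution: z = 1
1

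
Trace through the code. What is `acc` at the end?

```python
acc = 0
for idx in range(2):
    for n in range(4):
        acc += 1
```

Let's trace through this code step by step.

Initialize: acc = 0
Entering loop: for idx in range(2):

After execution: acc = 8
8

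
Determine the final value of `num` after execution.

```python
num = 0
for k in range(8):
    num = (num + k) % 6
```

Let's trace through this code step by step.

Initialize: num = 0
Entering loop: for k in range(8):

After execution: num = 4
4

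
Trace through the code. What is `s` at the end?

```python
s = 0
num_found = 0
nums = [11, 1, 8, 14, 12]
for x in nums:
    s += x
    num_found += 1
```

Let's trace through this code step by step.

Initialize: s = 0
Initialize: num_found = 0
Initialize: nums = [11, 1, 8, 14, 12]
Entering loop: for x in nums:

After execution: s = 46
46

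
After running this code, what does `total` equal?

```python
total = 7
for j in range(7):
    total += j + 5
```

Let's trace through this code step by step.

Initialize: total = 7
Entering loop: for j in range(7):

After execution: total = 63
63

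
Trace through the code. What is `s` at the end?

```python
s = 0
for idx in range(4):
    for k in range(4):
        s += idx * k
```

Let's trace through this code step by step.

Initialize: s = 0
Entering loop: for idx in range(4):

After execution: s = 36
36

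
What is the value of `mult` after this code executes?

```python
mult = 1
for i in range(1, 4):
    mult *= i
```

Let's trace through this code step by step.

Initialize: mult = 1
Entering loop: for i in range(1, 4):

After execution: mult = 6
6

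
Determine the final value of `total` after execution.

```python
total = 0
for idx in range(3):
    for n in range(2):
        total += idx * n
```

Let's trace through this code step by step.

Initialize: total = 0
Entering loop: for idx in range(3):

After execution: total = 3
3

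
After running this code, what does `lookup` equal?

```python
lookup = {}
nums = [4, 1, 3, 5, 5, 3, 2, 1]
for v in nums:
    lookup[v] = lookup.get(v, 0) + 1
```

Let's trace through this code step by step.

Initialize: lookup = {}
Initialize: nums = [4, 1, 3, 5, 5, 3, 2, 1]
Entering loop: for v in nums:

After execution: lookup = {4: 1, 1: 2, 3: 2, 5: 2, 2: 1}
{4: 1, 1: 2, 3: 2, 5: 2, 2: 1}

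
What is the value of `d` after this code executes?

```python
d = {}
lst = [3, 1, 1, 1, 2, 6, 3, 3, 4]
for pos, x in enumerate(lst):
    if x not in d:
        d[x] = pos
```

Let's trace through this code step by step.

Initialize: d = {}
Initialize: lst = [3, 1, 1, 1, 2, 6, 3, 3, 4]
Entering loop: for pos, x in enumerate(lst):

After execution: d = {3: 0, 1: 1, 2: 4, 6: 5, 4: 8}
{3: 0, 1: 1, 2: 4, 6: 5, 4: 8}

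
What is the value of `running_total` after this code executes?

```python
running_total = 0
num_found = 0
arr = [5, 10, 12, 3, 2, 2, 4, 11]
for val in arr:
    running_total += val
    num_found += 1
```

Let's trace through this code step by step.

Initialize: running_total = 0
Initialize: num_found = 0
Initialize: arr = [5, 10, 12, 3, 2, 2, 4, 11]
Entering loop: for val in arr:

After execution: running_total = 49
49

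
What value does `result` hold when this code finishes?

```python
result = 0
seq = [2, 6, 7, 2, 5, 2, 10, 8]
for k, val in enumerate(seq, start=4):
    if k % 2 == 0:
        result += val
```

Let's trace through this code step by step.

Initialize: result = 0
Initialize: seq = [2, 6, 7, 2, 5, 2, 10, 8]
Entering loop: for k, val in enumerate(seq, start=4):

After execution: result = 24
24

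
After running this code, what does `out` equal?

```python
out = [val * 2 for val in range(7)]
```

Let's trace through this code step by step.

Initialize: out = [val * 2 for val in range(7)]

After execution: out = [0, 2, 4, 6, 8, 10, 12]
[0, 2, 4, 6, 8, 10, 12]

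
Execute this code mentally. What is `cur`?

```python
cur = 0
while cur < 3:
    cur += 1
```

Let's trace through this code step by step.

Initialize: cur = 0
Entering loop: while cur < 3:

After execution: cur = 3
3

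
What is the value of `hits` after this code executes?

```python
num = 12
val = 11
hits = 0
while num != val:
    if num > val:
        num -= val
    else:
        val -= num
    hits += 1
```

Let's trace through this code step by step.

Initialize: num = 12
Initialize: val = 11
Initialize: hits = 0
Entering loop: while num != val:

After execution: hits = 11
11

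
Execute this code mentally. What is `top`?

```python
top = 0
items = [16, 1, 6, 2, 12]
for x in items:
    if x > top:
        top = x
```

Let's trace through this code step by step.

Initialize: top = 0
Initialize: items = [16, 1, 6, 2, 12]
Entering loop: for x in items:

After execution: top = 16
16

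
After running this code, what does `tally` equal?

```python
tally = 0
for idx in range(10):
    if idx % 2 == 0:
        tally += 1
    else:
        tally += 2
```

Let's trace through this code step by step.

Initialize: tally = 0
Entering loop: for idx in range(10):

After execution: tally = 15
15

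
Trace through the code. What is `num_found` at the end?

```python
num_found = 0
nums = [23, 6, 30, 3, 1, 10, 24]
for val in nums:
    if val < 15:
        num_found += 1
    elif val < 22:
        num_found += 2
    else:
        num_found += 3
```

Let's trace through this code step by step.

Initialize: num_found = 0
Initialize: nums = [23, 6, 30, 3, 1, 10, 24]
Entering loop: for val in nums:

After execution: num_found = 13
13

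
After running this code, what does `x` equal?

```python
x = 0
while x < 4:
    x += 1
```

Let's trace through this code step by step.

Initialize: x = 0
Entering loop: while x < 4:

After execution: x = 4
4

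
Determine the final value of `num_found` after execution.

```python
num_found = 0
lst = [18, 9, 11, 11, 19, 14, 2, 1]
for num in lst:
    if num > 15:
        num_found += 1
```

Let's trace through this code step by step.

Initialize: num_found = 0
Initialize: lst = [18, 9, 11, 11, 19, 14, 2, 1]
Entering loop: for num in lst:

After execution: num_found = 2
2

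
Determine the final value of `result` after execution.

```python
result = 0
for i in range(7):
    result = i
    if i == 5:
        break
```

Let's trace through this code step by step.

Initialize: result = 0
Entering loop: for i in range(7):

After execution: result = 5
5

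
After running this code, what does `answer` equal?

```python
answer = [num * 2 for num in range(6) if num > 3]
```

Let's trace through this code step by step.

Initialize: answer = [num * 2 for num in range(6) if num > 3]

After execution: answer = [8, 10]
[8, 10]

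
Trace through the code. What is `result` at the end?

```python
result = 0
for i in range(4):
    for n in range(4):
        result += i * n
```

Let's trace through this code step by step.

Initialize: result = 0
Entering loop: for i in range(4):

After execution: result = 36
36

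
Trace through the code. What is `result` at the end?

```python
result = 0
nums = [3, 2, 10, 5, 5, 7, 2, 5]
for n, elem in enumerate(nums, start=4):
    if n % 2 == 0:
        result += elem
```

Let's trace through this code step by step.

Initialize: result = 0
Initialize: nums = [3, 2, 10, 5, 5, 7, 2, 5]
Entering loop: for n, elem in enumerate(nums, start=4):

After execution: result = 20
20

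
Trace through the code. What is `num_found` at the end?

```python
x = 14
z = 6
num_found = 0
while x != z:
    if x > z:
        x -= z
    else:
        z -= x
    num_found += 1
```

Let's trace through this code step by step.

Initialize: x = 14
Initialize: z = 6
Initialize: num_found = 0
Entering loop: while x != z:

After execution: num_found = 4
4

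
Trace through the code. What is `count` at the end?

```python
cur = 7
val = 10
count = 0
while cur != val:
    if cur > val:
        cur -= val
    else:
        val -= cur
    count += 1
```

Let's trace through this code step by step.

Initialize: cur = 7
Initialize: val = 10
Initialize: count = 0
Entering loop: while cur != val:

After execution: count = 5
5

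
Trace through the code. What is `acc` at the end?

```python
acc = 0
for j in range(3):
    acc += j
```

Let's trace through this code step by step.

Initialize: acc = 0
Entering loop: for j in range(3):

After execution: acc = 3
3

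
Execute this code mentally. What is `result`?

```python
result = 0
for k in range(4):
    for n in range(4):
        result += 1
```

Let's trace through this code step by step.

Initialize: result = 0
Entering loop: for k in range(4):

After execution: result = 16
16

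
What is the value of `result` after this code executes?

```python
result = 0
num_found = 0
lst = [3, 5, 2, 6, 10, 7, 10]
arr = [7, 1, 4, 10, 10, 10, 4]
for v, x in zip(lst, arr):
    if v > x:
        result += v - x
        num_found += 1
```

Let's trace through this code step by step.

Initialize: result = 0
Initialize: num_found = 0
Initialize: lst = [3, 5, 2, 6, 10, 7, 10]
Initialize: arr = [7, 1, 4, 10, 10, 10, 4]
Entering loop: for v, x in zip(lst, arr):

After execution: result = 10
10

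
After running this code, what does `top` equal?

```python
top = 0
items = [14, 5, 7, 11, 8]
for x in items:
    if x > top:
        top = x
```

Let's trace through this code step by step.

Initialize: top = 0
Initialize: items = [14, 5, 7, 11, 8]
Entering loop: for x in items:

After execution: top = 14
14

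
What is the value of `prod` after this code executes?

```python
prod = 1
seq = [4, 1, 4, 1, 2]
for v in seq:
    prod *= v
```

Let's trace through this code step by step.

Initialize: prod = 1
Initialize: seq = [4, 1, 4, 1, 2]
Entering loop: for v in seq:

After execution: prod = 32
32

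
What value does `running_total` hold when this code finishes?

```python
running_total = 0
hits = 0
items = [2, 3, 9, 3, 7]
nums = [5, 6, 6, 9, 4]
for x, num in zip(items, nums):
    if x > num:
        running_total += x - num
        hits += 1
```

Let's trace through this code step by step.

Initialize: running_total = 0
Initialize: hits = 0
Initialize: items = [2, 3, 9, 3, 7]
Initialize: nums = [5, 6, 6, 9, 4]
Entering loop: for x, num in zip(items, nums):

After execution: running_total = 6
6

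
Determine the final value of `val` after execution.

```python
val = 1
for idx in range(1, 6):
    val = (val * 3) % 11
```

Let's trace through this code step by step.

Initialize: val = 1
Entering loop: for idx in range(1, 6):

After execution: val = 1
1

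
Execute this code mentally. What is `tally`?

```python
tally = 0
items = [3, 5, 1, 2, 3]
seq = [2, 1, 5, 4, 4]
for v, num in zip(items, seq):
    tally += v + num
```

Let's trace through this code step by step.

Initialize: tally = 0
Initialize: items = [3, 5, 1, 2, 3]
Initialize: seq = [2, 1, 5, 4, 4]
Entering loop: for v, num in zip(items, seq):

After execution: tally = 30
30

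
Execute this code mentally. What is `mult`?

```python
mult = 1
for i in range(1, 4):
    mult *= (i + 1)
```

Let's trace through this code step by step.

Initialize: mult = 1
Entering loop: for i in range(1, 4):

After execution: mult = 24
24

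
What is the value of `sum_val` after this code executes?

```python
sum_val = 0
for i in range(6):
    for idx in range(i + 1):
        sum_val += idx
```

Let's trace through this code step by step.

Initialize: sum_val = 0
Entering loop: for i in range(6):

After execution: sum_val = 35
35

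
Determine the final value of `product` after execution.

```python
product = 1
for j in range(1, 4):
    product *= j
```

Let's trace through this code step by step.

Initialize: product = 1
Entering loop: for j in range(1, 4):

After execution: product = 6
6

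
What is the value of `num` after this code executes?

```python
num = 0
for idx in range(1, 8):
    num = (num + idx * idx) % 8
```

Let's trace through this code step by step.

Initialize: num = 0
Entering loop: for idx in range(1, 8):

After execution: num = 4
4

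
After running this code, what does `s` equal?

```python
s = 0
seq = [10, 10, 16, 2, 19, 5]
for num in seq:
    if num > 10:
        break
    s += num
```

Let's trace through this code step by step.

Initialize: s = 0
Initialize: seq = [10, 10, 16, 2, 19, 5]
Entering loop: for num in seq:

After execution: s = 20
20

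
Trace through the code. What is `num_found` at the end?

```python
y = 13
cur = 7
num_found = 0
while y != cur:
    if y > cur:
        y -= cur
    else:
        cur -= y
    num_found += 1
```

Let's trace through this code step by step.

Initialize: y = 13
Initialize: cur = 7
Initialize: num_found = 0
Entering loop: while y != cur:

After execution: num_found = 7
7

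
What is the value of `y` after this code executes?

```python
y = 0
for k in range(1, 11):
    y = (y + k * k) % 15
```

Let's trace through this code step by step.

Initialize: y = 0
Entering loop: for k in range(1, 11):

After execution: y = 10
10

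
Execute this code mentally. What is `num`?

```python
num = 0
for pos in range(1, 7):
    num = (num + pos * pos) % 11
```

Let's trace through this code step by step.

Initialize: num = 0
Entering loop: for pos in range(1, 7):

After execution: num = 3
3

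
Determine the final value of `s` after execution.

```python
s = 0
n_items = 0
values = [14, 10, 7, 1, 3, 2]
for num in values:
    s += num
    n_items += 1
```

Let's trace through this code step by step.

Initialize: s = 0
Initialize: n_items = 0
Initialize: values = [14, 10, 7, 1, 3, 2]
Entering loop: for num in values:

After execution: s = 37
37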